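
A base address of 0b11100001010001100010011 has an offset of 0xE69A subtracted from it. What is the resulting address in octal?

0o33736171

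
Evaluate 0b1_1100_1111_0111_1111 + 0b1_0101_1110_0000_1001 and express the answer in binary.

0b110010110110001000

Add column by column in base 2, right to left:
  1+1 = 0 carry 1
  1+0+1 = 0 carry 1
  1+0+1 = 0 carry 1
  1+1+1 = 1 carry 1
  1+0+1 = 0 carry 1
  1+0+1 = 0 carry 1
  1+0+1 = 0 carry 1
  0+0+1 = 1
  1+0 = 1
  1+1 = 0 carry 1
  1+1+1 = 1 carry 1
  1+1+1 = 1 carry 1
  0+1+1 = 0 carry 1
  0+0+1 = 1
  1+1 = 0 carry 1
  1+0+1 = 0 carry 1
  1+1+1 = 1 carry 1
  final carry 1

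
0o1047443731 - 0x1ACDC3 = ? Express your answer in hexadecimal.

0x8837A16

0o1047443731 = 0x89E47D9 in hexadecimal.
Subtract column by column in base 16:
  9-3 → 6
  D-C → 1
  7-D → A (borrow)
  4-C-1 → 7 (borrow)
  E-A-1 → 3
  9-1 → 8
  8-0 → 8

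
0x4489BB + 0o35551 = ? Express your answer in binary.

0b10001001100010100100100

0x4489BB = 0b10001001000100110111011 in binary.
0o35551 = 0b11101101101001 in binary.
Add column by column in base 2, right to left:
  1+1 = 0 carry 1
  1+0+1 = 0 carry 1
  0+0+1 = 1
  1+1 = 0 carry 1
  1+0+1 = 0 carry 1
  1+1+1 = 1 carry 1
  0+1+1 = 0 carry 1
  1+0+1 = 0 carry 1
  1+1+1 = 1 carry 1
  0+1+1 = 0 carry 1
  0+0+1 = 1
  1+1 = 0 carry 1
  0+1+1 = 0 carry 1
  0+1+1 = 0 carry 1
  0+0+1 = 1
  1+0 = 1
  0+0 = 0
  0+0 = 0
  1+0 = 1
  0+0 = 0
  0+0 = 0
  0+0 = 0
  1+0 = 1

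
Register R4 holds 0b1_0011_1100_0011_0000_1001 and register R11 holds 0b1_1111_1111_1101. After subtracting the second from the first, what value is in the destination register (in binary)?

0b100111010001100001100

Subtract column by column in base 2:
  1-1 → 0
  0-0 → 0
  0-1 → 1 (borrow)
  1-1-1 → 1 (borrow)
  0-1-1 → 0 (borrow)
  0-1-1 → 0 (borrow)
  0-1-1 → 0 (borrow)
  0-1-1 → 0 (borrow)
  1-1-1 → 1 (borrow)
  1-1-1 → 1 (borrow)
  0-1-1 → 0 (borrow)
  0-1-1 → 0 (borrow)
  0-1-1 → 0 (borrow)
  0-0-1 → 1 (borrow)
  1-0-1 → 0
  1-0 → 1
  1-0 → 1
  1-0 → 1
  0-0 → 0
  0-0 → 0
  1-0 → 1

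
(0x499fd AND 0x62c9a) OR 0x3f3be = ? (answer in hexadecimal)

0x499fd AND 0x62c9a = 0x40898.
Then OR with 0x3f3be.

0x7fbbe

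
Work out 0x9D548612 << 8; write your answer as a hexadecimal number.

Shifting left by 8 bits = 2 hex digits: append 2 zeros.

0x9D54861200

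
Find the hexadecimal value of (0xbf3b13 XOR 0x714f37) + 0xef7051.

0x1bde475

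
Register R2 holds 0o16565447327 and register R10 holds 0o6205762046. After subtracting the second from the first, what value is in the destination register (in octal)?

Subtract column by column in base 8:
  7-6 → 1
  2-4 → 6 (borrow)
  3-0-1 → 2
  7-2 → 5
  4-6 → 6 (borrow)
  4-7-1 → 4 (borrow)
  5-5-1 → 7 (borrow)
  6-0-1 → 5
  5-2 → 3
  6-6 → 0
  1-0 → 1

0o10357465261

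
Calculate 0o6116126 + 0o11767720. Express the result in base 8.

0o20106046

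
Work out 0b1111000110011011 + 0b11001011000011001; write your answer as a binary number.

Add column by column in base 2, right to left:
  1+1 = 0 carry 1
  1+0+1 = 0 carry 1
  0+0+1 = 1
  1+1 = 0 carry 1
  1+1+1 = 1 carry 1
  0+0+1 = 1
  0+0 = 0
  1+0 = 1
  1+0 = 1
  0+1 = 1
  0+1 = 1
  0+0 = 0
  1+1 = 0 carry 1
  1+0+1 = 0 carry 1
  1+0+1 = 0 carry 1
  1+1+1 = 1 carry 1
  0+1+1 = 0 carry 1
  final carry 1

0b101000011110110100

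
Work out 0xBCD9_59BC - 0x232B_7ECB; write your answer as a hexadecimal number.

Subtract column by column in base 16:
  C-B → 1
  B-C → F (borrow)
  9-E-1 → A (borrow)
  5-7-1 → D (borrow)
  9-B-1 → D (borrow)
  D-2-1 → A
  C-3 → 9
  B-2 → 9

0x99ADDAF1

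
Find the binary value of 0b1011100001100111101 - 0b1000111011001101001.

0b10100110011010100

Subtract column by column in base 2:
  1-1 → 0
  0-0 → 0
  1-0 → 1
  1-1 → 0
  1-0 → 1
  1-1 → 0
  0-1 → 1 (borrow)
  0-0-1 → 1 (borrow)
  1-0-1 → 0
  1-1 → 0
  0-1 → 1 (borrow)
  0-0-1 → 1 (borrow)
  0-1-1 → 0 (borrow)
  0-1-1 → 0 (borrow)
  1-1-1 → 1 (borrow)
  1-0-1 → 0
  1-0 → 1
  0-0 → 0
  1-1 → 0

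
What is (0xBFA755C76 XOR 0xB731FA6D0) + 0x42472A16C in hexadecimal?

0x4ADDD9C12

First 0xBFA755C76 XOR 0xB731FA6D0 = 0x0896AFAA6.
Add column by column in base 16, right to left:
  6+C = 2 carry 1
  A+6+1 = 1 carry 1
  A+1+1 = C
  F+A = 9 carry 1
  A+2+1 = D
  6+7 = D
  9+4 = D
  8+2 = A
  0+4 = 4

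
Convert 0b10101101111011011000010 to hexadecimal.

Group the bits into nibbles: 0101 0110 1111 0110 1100 0010 → 56f6c2.

0x56f6c2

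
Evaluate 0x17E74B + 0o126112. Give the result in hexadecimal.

0o126112 = 0xAC4A in hexadecimal.
Add column by column in base 16, right to left:
  B+A = 5 carry 1
  4+4+1 = 9
  7+C = 3 carry 1
  E+A+1 = 9 carry 1
  7+0+1 = 8
  1+0 = 1

0x189395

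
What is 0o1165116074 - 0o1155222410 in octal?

0o7673464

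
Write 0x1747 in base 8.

Expand each hex digit to 4 bits: 1=0001 7=0111 4=0100 7=0111.
Group the bits in threes: 001 011 101 000 111 → 13507.

0o13507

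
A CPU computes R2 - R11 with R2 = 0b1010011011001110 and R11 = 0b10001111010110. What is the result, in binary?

0b1000001011111000

Subtract column by column in base 2:
  0-0 → 0
  1-1 → 0
  1-1 → 0
  1-0 → 1
  0-1 → 1 (borrow)
  0-0-1 → 1 (borrow)
  1-1-1 → 1 (borrow)
  1-1-1 → 1 (borrow)
  0-1-1 → 0 (borrow)
  1-1-1 → 1 (borrow)
  1-0-1 → 0
  0-0 → 0
  0-0 → 0
  1-1 → 0
  0-0 → 0
  1-0 → 1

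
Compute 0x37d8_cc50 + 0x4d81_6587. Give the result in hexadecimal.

0x855a31d7

Add column by column in base 16, right to left:
  0+7 = 7
  5+8 = d
  c+5 = 1 carry 1
  c+6+1 = 3 carry 1
  8+1+1 = a
  d+8 = 5 carry 1
  7+d+1 = 5 carry 1
  3+4+1 = 8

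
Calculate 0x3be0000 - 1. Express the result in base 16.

0x3bdffff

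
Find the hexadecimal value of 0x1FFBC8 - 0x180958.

0x7F270

Subtract column by column in base 16:
  8-8 → 0
  C-5 → 7
  B-9 → 2
  F-0 → F
  F-8 → 7
  1-1 → 0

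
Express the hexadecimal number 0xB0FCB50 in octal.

0o1303745520

Expand each hex digit to 4 bits: B=1011 0=0000 F=1111 C=1100 B=1011 5=0101 0=0000.
Group the bits in threes: 001 011 000 011 111 100 101 101 010 000 → 1303745520.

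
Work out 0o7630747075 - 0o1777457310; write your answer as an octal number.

0o5631267565

Subtract column by column in base 8:
  5-0 → 5
  7-1 → 6
  0-3 → 5 (borrow)
  7-7-1 → 7 (borrow)
  4-5-1 → 6 (borrow)
  7-4-1 → 2
  0-7 → 1 (borrow)
  3-7-1 → 3 (borrow)
  6-7-1 → 6 (borrow)
  7-1-1 → 5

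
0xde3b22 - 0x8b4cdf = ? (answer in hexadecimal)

0x52ee43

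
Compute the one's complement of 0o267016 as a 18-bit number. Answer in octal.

0o510761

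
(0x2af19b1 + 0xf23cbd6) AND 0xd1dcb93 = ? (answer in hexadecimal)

0x110c183

Add column by column in base 16, right to left:
  1+6 = 7
  b+d = 8 carry 1
  9+b+1 = 5 carry 1
  1+c+1 = e
  f+3 = 2 carry 1
  a+2+1 = d
  2+f = 1 carry 1
  final carry 1
Sum = 0x11d2e587; now AND with 0xd1dcb93:
  1&0=0, 1&d=1, d&1=1, 2&d=0, e&c=c, 5&b=1, 8&9=8, 7&3=3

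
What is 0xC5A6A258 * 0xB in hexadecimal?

0x87E28F9C8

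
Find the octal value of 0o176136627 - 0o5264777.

0o170651630

Subtract column by column in base 8:
  7-7 → 0
  2-7 → 3 (borrow)
  6-7-1 → 6 (borrow)
  6-4-1 → 1
  3-6 → 5 (borrow)
  1-2-1 → 6 (borrow)
  6-5-1 → 0
  7-0 → 7
  1-0 → 1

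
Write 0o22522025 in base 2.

Each octal digit is 3 bits: 2=010 2=010 5=101 2=010 2=010 0=000 2=010 5=101.

0b10010101010010000010101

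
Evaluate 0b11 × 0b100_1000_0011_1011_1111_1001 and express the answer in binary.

Multiply each base-2 digit by 3, carrying:
  1×3 = 3 → write 1 carry 1
  0×3+1 = 1 → write 1
  0×3 = 0 → write 0
  1×3 = 3 → write 1 carry 1
  1×3+1 = 4 → write 0 carry 2
  1×3+2 = 5 → write 1 carry 2
  1×3+2 = 5 → write 1 carry 2
  1×3+2 = 5 → write 1 carry 2
  1×3+2 = 5 → write 1 carry 2
  1×3+2 = 5 → write 1 carry 2
  0×3+2 = 2 → write 0 carry 1
  1×3+1 = 4 → write 0 carry 2
  1×3+2 = 5 → write 1 carry 2
  1×3+2 = 5 → write 1 carry 2
  0×3+2 = 2 → write 0 carry 1
  0×3+1 = 1 → write 1
  0×3 = 0 → write 0
  0×3 = 0 → write 0
  0×3 = 0 → write 0
  1×3 = 3 → write 1 carry 1
  0×3+1 = 1 → write 1
  0×3 = 0 → write 0
  1×3 = 3 → write 1 carry 1
  remaining carry: 1

0b110110001011001111101011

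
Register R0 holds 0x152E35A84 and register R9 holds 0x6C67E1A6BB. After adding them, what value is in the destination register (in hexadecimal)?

Add column by column in base 16, right to left:
  4+B = F
  8+B = 3 carry 1
  A+6+1 = 1 carry 1
  5+A+1 = 0 carry 1
  3+1+1 = 5
  E+E = C carry 1
  2+7+1 = A
  5+6 = B
  1+C = D
  0+6 = 6

0x6DBAC5013F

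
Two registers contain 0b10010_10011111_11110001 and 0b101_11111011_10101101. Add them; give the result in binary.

0b110001001101110011110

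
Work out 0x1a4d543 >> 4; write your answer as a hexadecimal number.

0x1a4d54

Shifting right by 4 bits = 1 hex digit: drop the last 1.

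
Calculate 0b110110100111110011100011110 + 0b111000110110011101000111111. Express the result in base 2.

0b1101111011110010000101011101

Add column by column in base 2, right to left:
  0+1 = 1
  1+1 = 0 carry 1
  1+1+1 = 1 carry 1
  1+1+1 = 1 carry 1
  1+1+1 = 1 carry 1
  0+1+1 = 0 carry 1
  0+0+1 = 1
  0+0 = 0
  1+0 = 1
  1+1 = 0 carry 1
  1+0+1 = 0 carry 1
  0+1+1 = 0 carry 1
  0+1+1 = 0 carry 1
  1+1+1 = 1 carry 1
  1+0+1 = 0 carry 1
  1+0+1 = 0 carry 1
  1+1+1 = 1 carry 1
  1+1+1 = 1 carry 1
  0+0+1 = 1
  0+1 = 1
  1+1 = 0 carry 1
  0+0+1 = 1
  1+0 = 1
  1+0 = 1
  0+1 = 1
  1+1 = 0 carry 1
  1+1+1 = 1 carry 1
  final carry 1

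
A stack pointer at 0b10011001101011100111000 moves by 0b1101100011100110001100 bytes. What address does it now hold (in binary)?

0b100000110001000011000100

Add column by column in base 2, right to left:
  0+0 = 0
  0+0 = 0
  0+1 = 1
  1+1 = 0 carry 1
  1+0+1 = 0 carry 1
  1+0+1 = 0 carry 1
  0+0+1 = 1
  0+1 = 1
  1+1 = 0 carry 1
  1+0+1 = 0 carry 1
  1+0+1 = 0 carry 1
  0+1+1 = 0 carry 1
  1+1+1 = 1 carry 1
  0+1+1 = 0 carry 1
  1+0+1 = 0 carry 1
  1+0+1 = 0 carry 1
  0+0+1 = 1
  0+1 = 1
  1+1 = 0 carry 1
  1+0+1 = 0 carry 1
  0+1+1 = 0 carry 1
  0+1+1 = 0 carry 1
  1+0+1 = 0 carry 1
  final carry 1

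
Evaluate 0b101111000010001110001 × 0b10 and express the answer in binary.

Multiply each base-2 digit by 2, carrying:
  1×2 = 2 → write 0 carry 1
  0×2+1 = 1 → write 1
  0×2 = 0 → write 0
  0×2 = 0 → write 0
  1×2 = 2 → write 0 carry 1
  1×2+1 = 3 → write 1 carry 1
  1×2+1 = 3 → write 1 carry 1
  0×2+1 = 1 → write 1
  0×2 = 0 → write 0
  0×2 = 0 → write 0
  1×2 = 2 → write 0 carry 1
  0×2+1 = 1 → write 1
  0×2 = 0 → write 0
  0×2 = 0 → write 0
  0×2 = 0 → write 0
  1×2 = 2 → write 0 carry 1
  1×2+1 = 3 → write 1 carry 1
  1×2+1 = 3 → write 1 carry 1
  1×2+1 = 3 → write 1 carry 1
  0×2+1 = 1 → write 1
  1×2 = 2 → write 0 carry 1
  remaining carry: 1

0b1011110000100011100010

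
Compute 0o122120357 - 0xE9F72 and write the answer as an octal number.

0o116400575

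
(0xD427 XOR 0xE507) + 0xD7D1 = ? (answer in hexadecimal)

First 0xD427 XOR 0xE507 = 0x3120.
Add column by column in base 16, right to left:
  0+1 = 1
  2+D = F
  1+7 = 8
  3+D = 0 carry 1
  final carry 1

0x108F1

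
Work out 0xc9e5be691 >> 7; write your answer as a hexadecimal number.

7 bits is not a whole number of base-16 digits; in binary: 110010011110010110111110011010010001 >> 7 = 11001001111001011011111001101.

0x193cb7cd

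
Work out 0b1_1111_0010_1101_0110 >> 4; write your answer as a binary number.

0b1111100101101

Right shift by 4: drop the 4 least-significant bits.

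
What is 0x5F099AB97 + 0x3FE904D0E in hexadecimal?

0x9EF29F8A5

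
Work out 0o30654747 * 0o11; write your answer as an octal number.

Multiply each base-8 digit by 9, carrying:
  7×9 = 63 → write 7 carry 7
  4×9+7 = 43 → write 3 carry 5
  7×9+5 = 68 → write 4 carry 8
  4×9+8 = 44 → write 4 carry 5
  5×9+5 = 50 → write 2 carry 6
  6×9+6 = 60 → write 4 carry 7
  0×9+7 = 7 → write 7
  3×9 = 27 → write 3 carry 3
  remaining carry: 3

0o337424437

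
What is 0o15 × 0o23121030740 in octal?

Multiply each base-8 digit by 13, carrying:
  0×13 = 0 → write 0
  4×13 = 52 → write 4 carry 6
  7×13+6 = 97 → write 1 carry 12
  0×13+12 = 12 → write 4 carry 1
  3×13+1 = 40 → write 0 carry 5
  0×13+5 = 5 → write 5
  1×13 = 13 → write 5 carry 1
  2×13+1 = 27 → write 3 carry 3
  1×13+3 = 16 → write 0 carry 2
  3×13+2 = 41 → write 1 carry 5
  2×13+5 = 31 → write 7 carry 3
  remaining carry: 3

0o371035504140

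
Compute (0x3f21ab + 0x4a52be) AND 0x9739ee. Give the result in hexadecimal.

Add column by column in base 16, right to left:
  b+e = 9 carry 1
  a+b+1 = 6 carry 1
  1+2+1 = 4
  2+5 = 7
  f+a = 9 carry 1
  3+4+1 = 8
Sum = 0x897469; now AND with 0x9739ee:
  8&9=8, 9&7=1, 7&3=3, 4&9=0, 6&e=6, 9&e=8

0x813068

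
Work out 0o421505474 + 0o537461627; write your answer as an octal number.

0o1161167323

Add column by column in base 8, right to left:
  4+7 = 3 carry 1
  7+2+1 = 2 carry 1
  4+6+1 = 3 carry 1
  5+1+1 = 7
  0+6 = 6
  5+4 = 1 carry 1
  1+7+1 = 1 carry 1
  2+3+1 = 6
  4+5 = 1 carry 1
  final carry 1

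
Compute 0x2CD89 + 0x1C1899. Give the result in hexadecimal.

0x1EE622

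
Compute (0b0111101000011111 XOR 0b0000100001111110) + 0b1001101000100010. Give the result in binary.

0b10000110010000011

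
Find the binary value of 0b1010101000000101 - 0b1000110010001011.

Subtract column by column in base 2:
  1-1 → 0
  0-1 → 1 (borrow)
  1-0-1 → 0
  0-1 → 1 (borrow)
  0-0-1 → 1 (borrow)
  0-0-1 → 1 (borrow)
  0-0-1 → 1 (borrow)
  0-1-1 → 0 (borrow)
  0-0-1 → 1 (borrow)
  1-0-1 → 0
  0-1 → 1 (borrow)
  1-1-1 → 1 (borrow)
  0-0-1 → 1 (borrow)
  1-0-1 → 0
  0-0 → 0
  1-1 → 0

0b1110101111010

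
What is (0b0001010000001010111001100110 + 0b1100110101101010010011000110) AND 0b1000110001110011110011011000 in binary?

Add column by column in base 2, right to left:
  0+0 = 0
  1+1 = 0 carry 1
  1+1+1 = 1 carry 1
  0+0+1 = 1
  0+0 = 0
  1+0 = 1
  1+1 = 0 carry 1
  0+1+1 = 0 carry 1
  0+0+1 = 1
  1+0 = 1
  1+1 = 0 carry 1
  1+0+1 = 0 carry 1
  0+0+1 = 1
  1+1 = 0 carry 1
  0+0+1 = 1
  1+1 = 0 carry 1
  0+0+1 = 1
  0+1 = 1
  0+1 = 1
  0+0 = 0
  0+1 = 1
  0+0 = 0
  1+1 = 0 carry 1
  0+1+1 = 0 carry 1
  1+0+1 = 0 carry 1
  0+0+1 = 1
  0+1 = 1
  0+1 = 1
Sum = 0b1110000101110101001100101100; now AND with 0b1000110001110011110011011000:
  1110000101110101001100101100
& 1000110001110011110011011000
= 1000000001110001000000001000

0b1000000001110001000000001000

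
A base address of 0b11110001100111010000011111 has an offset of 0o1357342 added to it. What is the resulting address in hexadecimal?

0b11110001100111010000011111 = 0x3C6741F in hexadecimal.
0o1357342 = 0x5DEE2 in hexadecimal.
Add column by column in base 16, right to left:
  F+2 = 1 carry 1
  1+E+1 = 0 carry 1
  4+E+1 = 3 carry 1
  7+D+1 = 5 carry 1
  6+5+1 = C
  C+0 = C
  3+0 = 3

0x3CC5301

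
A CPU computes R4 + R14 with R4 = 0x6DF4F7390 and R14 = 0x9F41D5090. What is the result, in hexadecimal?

Add column by column in base 16, right to left:
  0+0 = 0
  9+9 = 2 carry 1
  3+0+1 = 4
  7+5 = C
  F+D = C carry 1
  4+1+1 = 6
  F+4 = 3 carry 1
  D+F+1 = D carry 1
  6+9+1 = 0 carry 1
  final carry 1

0x10D36CC420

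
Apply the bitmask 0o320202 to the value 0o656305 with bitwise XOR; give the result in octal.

0o576107

XOR each oct digit independently (no carries):
  6^3=5, 5^2=7, 6^0=6, 3^2=1, 0^0=0, 5^2=7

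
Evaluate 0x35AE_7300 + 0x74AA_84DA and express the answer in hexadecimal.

Add column by column in base 16, right to left:
  0+A = A
  0+D = D
  3+4 = 7
  7+8 = F
  E+A = 8 carry 1
  A+A+1 = 5 carry 1
  5+4+1 = A
  3+7 = A

0xAA58F7DA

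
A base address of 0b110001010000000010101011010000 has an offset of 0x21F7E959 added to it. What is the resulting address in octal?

0o12316012051

0b110001010000000010101011010000 = 0o6120025320 in octal.
0x21F7E959 = 0o4175764531 in octal.
Add column by column in base 8, right to left:
  0+1 = 1
  2+3 = 5
  3+5 = 0 carry 1
  5+4+1 = 2 carry 1
  2+6+1 = 1 carry 1
  0+7+1 = 0 carry 1
  0+5+1 = 6
  2+7 = 1 carry 1
  1+1+1 = 3
  6+4 = 2 carry 1
  final carry 1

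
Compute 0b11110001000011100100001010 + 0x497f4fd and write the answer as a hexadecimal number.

0x85c2e07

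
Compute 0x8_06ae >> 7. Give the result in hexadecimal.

7 bits is not a whole number of base-16 digits; in binary: 10000000011010101110 >> 7 = 1000000001101.

0x100d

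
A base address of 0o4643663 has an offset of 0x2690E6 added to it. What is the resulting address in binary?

0b1110011101100010011001

0o4643663 = 0b100110100011110110011 in binary.
0x2690E6 = 0b1001101001000011100110 in binary.
Add column by column in base 2, right to left:
  1+0 = 1
  1+1 = 0 carry 1
  0+1+1 = 0 carry 1
  0+0+1 = 1
  1+0 = 1
  1+1 = 0 carry 1
  0+1+1 = 0 carry 1
  1+1+1 = 1 carry 1
  1+0+1 = 0 carry 1
  1+0+1 = 0 carry 1
  1+0+1 = 0 carry 1
  0+0+1 = 1
  0+1 = 1
  0+0 = 0
  1+0 = 1
  0+1 = 1
  1+0 = 1
  1+1 = 0 carry 1
  0+1+1 = 0 carry 1
  0+0+1 = 1
  1+0 = 1
  0+1 = 1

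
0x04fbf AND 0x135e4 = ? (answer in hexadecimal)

0x005a4

AND each hex digit independently (no carries):
  0&1=0, 4&3=0, f&5=5, b&e=a, f&4=4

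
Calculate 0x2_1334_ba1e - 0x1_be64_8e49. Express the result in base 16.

Subtract column by column in base 16:
  e-9 → 5
  1-4 → d (borrow)
  a-e-1 → b (borrow)
  b-8-1 → 2
  4-4 → 0
  3-6 → d (borrow)
  3-e-1 → 4 (borrow)
  1-b-1 → 5 (borrow)
  2-1-1 → 0

0x54d02bd5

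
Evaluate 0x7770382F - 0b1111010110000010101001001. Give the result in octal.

0x7770382F = 0o16734034057 in octal.
0b1111010110000010101001001 = 0o172602511 in octal.
Subtract column by column in base 8:
  7-1 → 6
  5-1 → 4
  0-5 → 3 (borrow)
  4-2-1 → 1
  3-0 → 3
  0-6 → 2 (borrow)
  4-2-1 → 1
  3-7 → 4 (borrow)
  7-1-1 → 5
  6-0 → 6
  1-0 → 1

0o16541231346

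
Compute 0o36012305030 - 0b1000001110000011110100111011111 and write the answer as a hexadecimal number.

0o36012305030 = 0xF0298A18 in hexadecimal.
0b1000001110000011110100111011111 = 0x41C1E9DF in hexadecimal.
Subtract column by column in base 16:
  8-F → 9 (borrow)
  1-D-1 → 3 (borrow)
  A-9-1 → 0
  8-E → A (borrow)
  9-1-1 → 7
  2-C → 6 (borrow)
  0-1-1 → E (borrow)
  F-4-1 → A

0xAE67A039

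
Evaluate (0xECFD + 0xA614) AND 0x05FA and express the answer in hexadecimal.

0x110

Add column by column in base 16, right to left:
  D+4 = 1 carry 1
  F+1+1 = 1 carry 1
  C+6+1 = 3 carry 1
  E+A+1 = 9 carry 1
  final carry 1
Sum = 0x19311; now AND with 0x05FA:
  1&0=0, 9&0=0, 3&5=1, 1&F=1, 1&A=0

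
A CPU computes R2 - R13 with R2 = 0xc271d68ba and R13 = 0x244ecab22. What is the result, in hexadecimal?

0x9e230bd98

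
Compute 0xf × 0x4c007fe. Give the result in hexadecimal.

Multiply each base-16 digit by 15, carrying:
  e×15 = 210 → write 2 carry 13
  f×15+13 = 238 → write e carry 14
  7×15+14 = 119 → write 7 carry 7
  0×15+7 = 7 → write 7
  0×15 = 0 → write 0
  c×15 = 180 → write 4 carry 11
  4×15+11 = 71 → write 7 carry 4
  remaining carry: 4

0x474077e2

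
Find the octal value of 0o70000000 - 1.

The trailing 7 digits are 0, so subtracting 1 borrows through: they become 7 and the next digit up decrements.

0o67777777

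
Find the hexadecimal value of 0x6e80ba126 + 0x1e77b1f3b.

0x8cf86c061

Add column by column in base 16, right to left:
  6+b = 1 carry 1
  2+3+1 = 6
  1+f = 0 carry 1
  a+1+1 = c
  b+b = 6 carry 1
  0+7+1 = 8
  8+7 = f
  e+e = c carry 1
  6+1+1 = 8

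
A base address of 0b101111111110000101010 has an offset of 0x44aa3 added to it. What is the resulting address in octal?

0o7043315

0b101111111110000101010 = 0o5776052 in octal.
0x44aa3 = 0o1045243 in octal.
Add column by column in base 8, right to left:
  2+3 = 5
  5+4 = 1 carry 1
  0+2+1 = 3
  6+5 = 3 carry 1
  7+4+1 = 4 carry 1
  7+0+1 = 0 carry 1
  5+1+1 = 7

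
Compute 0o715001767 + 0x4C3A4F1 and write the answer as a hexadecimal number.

0o715001767 = 0x73403F7 in hexadecimal.
Add column by column in base 16, right to left:
  7+1 = 8
  F+F = E carry 1
  3+4+1 = 8
  0+A = A
  4+3 = 7
  3+C = F
  7+4 = B

0xBF7A8E8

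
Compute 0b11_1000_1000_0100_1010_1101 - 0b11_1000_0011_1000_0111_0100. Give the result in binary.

Subtract column by column in base 2:
  1-0 → 1
  0-0 → 0
  1-1 → 0
  1-0 → 1
  0-1 → 1 (borrow)
  1-1-1 → 1 (borrow)
  0-1-1 → 0 (borrow)
  1-0-1 → 0
  0-0 → 0
  0-0 → 0
  1-0 → 1
  0-1 → 1 (borrow)
  0-1-1 → 0 (borrow)
  0-1-1 → 0 (borrow)
  0-0-1 → 1 (borrow)
  1-0-1 → 0
  0-0 → 0
  0-0 → 0
  0-0 → 0
  1-1 → 0
  1-1 → 0
  1-1 → 0

0b100110000111001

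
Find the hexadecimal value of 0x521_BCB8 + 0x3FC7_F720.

Add column by column in base 16, right to left:
  8+0 = 8
  B+2 = D
  C+7 = 3 carry 1
  B+F+1 = B carry 1
  1+7+1 = 9
  2+C = E
  5+F = 4 carry 1
  0+3+1 = 4

0x44E9B3D8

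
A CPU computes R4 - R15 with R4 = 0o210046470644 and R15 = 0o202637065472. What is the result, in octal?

Subtract column by column in base 8:
  4-2 → 2
  4-7 → 5 (borrow)
  6-4-1 → 1
  0-5 → 3 (borrow)
  7-6-1 → 0
  4-0 → 4
  6-7 → 7 (borrow)
  4-3-1 → 0
  0-6 → 2 (borrow)
  0-2-1 → 5 (borrow)
  1-0-1 → 0
  2-2 → 0

0o5207403152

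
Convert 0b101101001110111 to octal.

0o55167

Group the bits in threes: 101 101 001 110 111 → 55167.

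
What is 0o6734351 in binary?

0b110111011100011101001

Each octal digit is 3 bits: 6=110 7=111 3=011 4=100 3=011 5=101 1=001.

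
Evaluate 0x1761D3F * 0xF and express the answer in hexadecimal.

0x15EBB6B1

Multiply each base-16 digit by 15, carrying:
  F×15 = 225 → write 1 carry 14
  3×15+14 = 59 → write B carry 3
  D×15+3 = 198 → write 6 carry 12
  1×15+12 = 27 → write B carry 1
  6×15+1 = 91 → write B carry 5
  7×15+5 = 110 → write E carry 6
  1×15+6 = 21 → write 5 carry 1
  remaining carry: 1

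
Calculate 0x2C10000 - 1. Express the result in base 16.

0x2C0FFFF

The trailing 4 digits are 0, so subtracting 1 borrows through: they become F and the next digit up decrements.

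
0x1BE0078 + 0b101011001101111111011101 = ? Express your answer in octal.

0o232560125

0x1BE0078 = 0o157400170 in octal.
0b101011001101111111011101 = 0o53157735 in octal.
Add column by column in base 8, right to left:
  0+5 = 5
  7+3 = 2 carry 1
  1+7+1 = 1 carry 1
  0+7+1 = 0 carry 1
  0+5+1 = 6
  4+1 = 5
  7+3 = 2 carry 1
  5+5+1 = 3 carry 1
  1+0+1 = 2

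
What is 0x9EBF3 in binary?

Expand each hex digit to 4 bits: 9=1001 E=1110 B=1011 F=1111 3=0011.

0b10011110101111110011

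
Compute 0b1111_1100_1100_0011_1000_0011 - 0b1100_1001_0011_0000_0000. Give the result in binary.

0b111100000011000010000011

Subtract column by column in base 2:
  1-0 → 1
  1-0 → 1
  0-0 → 0
  0-0 → 0
  0-0 → 0
  0-0 → 0
  0-0 → 0
  1-0 → 1
  1-1 → 0
  1-1 → 0
  0-0 → 0
  0-0 → 0
  0-1 → 1 (borrow)
  0-0-1 → 1 (borrow)
  1-0-1 → 0
  1-1 → 0
  0-0 → 0
  0-0 → 0
  1-1 → 0
  1-1 → 0
  1-0 → 1
  1-0 → 1
  1-0 → 1
  1-0 → 1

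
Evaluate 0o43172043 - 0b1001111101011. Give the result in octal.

0b1001111101011 = 0o11753 in octal.
Subtract column by column in base 8:
  3-3 → 0
  4-5 → 7 (borrow)
  0-7-1 → 0 (borrow)
  2-1-1 → 0
  7-1 → 6
  1-0 → 1
  3-0 → 3
  4-0 → 4

0o43160070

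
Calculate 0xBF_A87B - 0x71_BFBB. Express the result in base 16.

0x4DE8C0

Subtract column by column in base 16:
  B-B → 0
  7-B → C (borrow)
  8-F-1 → 8 (borrow)
  A-B-1 → E (borrow)
  F-1-1 → D
  B-7 → 4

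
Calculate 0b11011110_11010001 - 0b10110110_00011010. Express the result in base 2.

0b10100010110111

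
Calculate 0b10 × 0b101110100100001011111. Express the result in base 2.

0b1011101001000010111110

Multiply each base-2 digit by 2, carrying:
  1×2 = 2 → write 0 carry 1
  1×2+1 = 3 → write 1 carry 1
  1×2+1 = 3 → write 1 carry 1
  1×2+1 = 3 → write 1 carry 1
  1×2+1 = 3 → write 1 carry 1
  0×2+1 = 1 → write 1
  1×2 = 2 → write 0 carry 1
  0×2+1 = 1 → write 1
  0×2 = 0 → write 0
  0×2 = 0 → write 0
  0×2 = 0 → write 0
  1×2 = 2 → write 0 carry 1
  0×2+1 = 1 → write 1
  0×2 = 0 → write 0
  1×2 = 2 → write 0 carry 1
  0×2+1 = 1 → write 1
  1×2 = 2 → write 0 carry 1
  1×2+1 = 3 → write 1 carry 1
  1×2+1 = 3 → write 1 carry 1
  0×2+1 = 1 → write 1
  1×2 = 2 → write 0 carry 1
  remaining carry: 1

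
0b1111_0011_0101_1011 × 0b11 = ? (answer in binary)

0b101101101000010001

Multiply each base-2 digit by 3, carrying:
  1×3 = 3 → write 1 carry 1
  1×3+1 = 4 → write 0 carry 2
  0×3+2 = 2 → write 0 carry 1
  1×3+1 = 4 → write 0 carry 2
  1×3+2 = 5 → write 1 carry 2
  0×3+2 = 2 → write 0 carry 1
  1×3+1 = 4 → write 0 carry 2
  0×3+2 = 2 → write 0 carry 1
  1×3+1 = 4 → write 0 carry 2
  1×3+2 = 5 → write 1 carry 2
  0×3+2 = 2 → write 0 carry 1
  0×3+1 = 1 → write 1
  1×3 = 3 → write 1 carry 1
  1×3+1 = 4 → write 0 carry 2
  1×3+2 = 5 → write 1 carry 2
  1×3+2 = 5 → write 1 carry 2
  remaining carry: 10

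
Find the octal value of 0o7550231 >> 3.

0o755023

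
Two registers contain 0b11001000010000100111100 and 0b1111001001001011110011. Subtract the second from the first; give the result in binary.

0b1001111000111001001001

Subtract column by column in base 2:
  0-1 → 1 (borrow)
  0-1-1 → 0 (borrow)
  1-0-1 → 0
  1-0 → 1
  1-1 → 0
  1-1 → 0
  0-1 → 1 (borrow)
  0-1-1 → 0 (borrow)
  1-0-1 → 0
  0-1 → 1 (borrow)
  0-0-1 → 1 (borrow)
  0-0-1 → 1 (borrow)
  0-1-1 → 0 (borrow)
  1-0-1 → 0
  0-0 → 0
  0-1 → 1 (borrow)
  0-0-1 → 1 (borrow)
  0-0-1 → 1 (borrow)
  1-1-1 → 1 (borrow)
  0-1-1 → 0 (borrow)
  0-1-1 → 0 (borrow)
  1-1-1 → 1 (borrow)
  1-0-1 → 0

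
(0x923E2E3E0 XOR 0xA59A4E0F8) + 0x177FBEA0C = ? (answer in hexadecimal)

0x4F241ED24

First 0x923E2E3E0 XOR 0xA59A4E0F8 = 0x37A460318.
Add column by column in base 16, right to left:
  8+C = 4 carry 1
  1+0+1 = 2
  3+A = D
  0+E = E
  6+B = 1 carry 1
  4+F+1 = 4 carry 1
  A+7+1 = 2 carry 1
  7+7+1 = F
  3+1 = 4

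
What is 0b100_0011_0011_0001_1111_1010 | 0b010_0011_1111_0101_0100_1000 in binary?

0b11000111111010111111010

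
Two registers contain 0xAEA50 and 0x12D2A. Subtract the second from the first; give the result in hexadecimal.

0x9BD26

Subtract column by column in base 16:
  0-A → 6 (borrow)
  5-2-1 → 2
  A-D → D (borrow)
  E-2-1 → B
  A-1 → 9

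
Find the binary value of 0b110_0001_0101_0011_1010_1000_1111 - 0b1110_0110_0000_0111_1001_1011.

0b101001011110011001011110100

Subtract column by column in base 2:
  1-1 → 0
  1-1 → 0
  1-0 → 1
  1-1 → 0
  0-1 → 1 (borrow)
  0-0-1 → 1 (borrow)
  0-0-1 → 1 (borrow)
  1-1-1 → 1 (borrow)
  0-1-1 → 0 (borrow)
  1-1-1 → 1 (borrow)
  0-1-1 → 0 (borrow)
  1-0-1 → 0
  1-0 → 1
  1-0 → 1
  0-0 → 0
  0-0 → 0
  1-0 → 1
  0-1 → 1 (borrow)
  1-1-1 → 1 (borrow)
  0-0-1 → 1 (borrow)
  1-0-1 → 0
  0-1 → 1 (borrow)
  0-1-1 → 0 (borrow)
  0-1-1 → 0 (borrow)
  0-0-1 → 1 (borrow)
  1-0-1 → 0
  1-0 → 1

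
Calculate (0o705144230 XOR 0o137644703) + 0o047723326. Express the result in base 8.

First 0o705144230 XOR 0o137644703 = 0o632700533.
Add column by column in base 8, right to left:
  3+6 = 1 carry 1
  3+2+1 = 6
  5+3 = 0 carry 1
  0+3+1 = 4
  0+2 = 2
  7+7 = 6 carry 1
  2+7+1 = 2 carry 1
  3+4+1 = 0 carry 1
  6+0+1 = 7

0o702624061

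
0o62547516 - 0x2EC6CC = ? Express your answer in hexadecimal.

0o62547516 = 0xCACF4E in hexadecimal.
Subtract column by column in base 16:
  E-C → 2
  4-C → 8 (borrow)
  F-6-1 → 8
  C-C → 0
  A-E → C (borrow)
  C-2-1 → 9

0x9C0882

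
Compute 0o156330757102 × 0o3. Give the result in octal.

0o513212715306

Multiply each base-8 digit by 3, carrying:
  2×3 = 6 → write 6
  0×3 = 0 → write 0
  1×3 = 3 → write 3
  7×3 = 21 → write 5 carry 2
  5×3+2 = 17 → write 1 carry 2
  7×3+2 = 23 → write 7 carry 2
  0×3+2 = 2 → write 2
  3×3 = 9 → write 1 carry 1
  3×3+1 = 10 → write 2 carry 1
  6×3+1 = 19 → write 3 carry 2
  5×3+2 = 17 → write 1 carry 2
  1×3+2 = 5 → write 5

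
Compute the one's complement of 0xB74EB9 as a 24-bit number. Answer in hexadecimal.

0x48B146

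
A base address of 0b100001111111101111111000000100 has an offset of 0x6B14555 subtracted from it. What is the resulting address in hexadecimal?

0x1B4DB8AF

0b100001111111101111111000000100 = 0x21FEFE04 in hexadecimal.
Subtract column by column in base 16:
  4-5 → F (borrow)
  0-5-1 → A (borrow)
  E-5-1 → 8
  F-4 → B
  E-1 → D
  F-B → 4
  1-6 → B (borrow)
  2-0-1 → 1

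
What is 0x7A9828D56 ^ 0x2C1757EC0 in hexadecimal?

0x568F7F396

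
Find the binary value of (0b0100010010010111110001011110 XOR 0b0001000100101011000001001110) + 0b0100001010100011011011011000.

First 0b0100010010010111110001011110 XOR 0b0001000100101011000001001110 = 0b0101010110111100110000010000.
Add column by column in base 2, right to left:
  0+0 = 0
  0+0 = 0
  0+0 = 0
  0+1 = 1
  1+1 = 0 carry 1
  0+0+1 = 1
  0+1 = 1
  0+1 = 1
  0+0 = 0
  0+1 = 1
  1+1 = 0 carry 1
  1+0+1 = 0 carry 1
  0+1+1 = 0 carry 1
  0+1+1 = 0 carry 1
  1+0+1 = 0 carry 1
  1+0+1 = 0 carry 1
  1+0+1 = 0 carry 1
  1+1+1 = 1 carry 1
  0+0+1 = 1
  1+1 = 0 carry 1
  1+0+1 = 0 carry 1
  0+1+1 = 0 carry 1
  1+0+1 = 0 carry 1
  0+0+1 = 1
  1+0 = 1
  0+0 = 0
  1+1 = 0 carry 1
  final carry 1

0b1001100001100000001011101000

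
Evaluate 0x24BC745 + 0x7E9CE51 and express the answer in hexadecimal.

Add column by column in base 16, right to left:
  5+1 = 6
  4+5 = 9
  7+E = 5 carry 1
  C+C+1 = 9 carry 1
  B+9+1 = 5 carry 1
  4+E+1 = 3 carry 1
  2+7+1 = A

0xA359596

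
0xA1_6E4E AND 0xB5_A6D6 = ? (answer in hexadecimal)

0xA12646

AND each hex digit independently (no carries):
  A&B=A, 1&5=1, 6&A=2, E&6=6, 4&D=4, E&6=6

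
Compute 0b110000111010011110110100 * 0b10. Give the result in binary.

0b1100001110100111101101000

Multiply each base-2 digit by 2, carrying:
  0×2 = 0 → write 0
  0×2 = 0 → write 0
  1×2 = 2 → write 0 carry 1
  0×2+1 = 1 → write 1
  1×2 = 2 → write 0 carry 1
  1×2+1 = 3 → write 1 carry 1
  0×2+1 = 1 → write 1
  1×2 = 2 → write 0 carry 1
  1×2+1 = 3 → write 1 carry 1
  1×2+1 = 3 → write 1 carry 1
  1×2+1 = 3 → write 1 carry 1
  0×2+1 = 1 → write 1
  0×2 = 0 → write 0
  1×2 = 2 → write 0 carry 1
  0×2+1 = 1 → write 1
  1×2 = 2 → write 0 carry 1
  1×2+1 = 3 → write 1 carry 1
  1×2+1 = 3 → write 1 carry 1
  0×2+1 = 1 → write 1
  0×2 = 0 → write 0
  0×2 = 0 → write 0
  0×2 = 0 → write 0
  1×2 = 2 → write 0 carry 1
  1×2+1 = 3 → write 1 carry 1
  remaining carry: 1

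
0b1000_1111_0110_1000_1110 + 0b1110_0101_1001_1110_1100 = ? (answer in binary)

0b101110101000001111010

Add column by column in base 2, right to left:
  0+0 = 0
  1+0 = 1
  1+1 = 0 carry 1
  1+1+1 = 1 carry 1
  0+0+1 = 1
  0+1 = 1
  0+1 = 1
  1+1 = 0 carry 1
  0+1+1 = 0 carry 1
  1+0+1 = 0 carry 1
  1+0+1 = 0 carry 1
  0+1+1 = 0 carry 1
  1+1+1 = 1 carry 1
  1+0+1 = 0 carry 1
  1+1+1 = 1 carry 1
  1+0+1 = 0 carry 1
  0+0+1 = 1
  0+1 = 1
  0+1 = 1
  1+1 = 0 carry 1
  final carry 1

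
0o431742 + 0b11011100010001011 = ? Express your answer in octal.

0b11011100010001011 = 0o334213 in octal.
Add column by column in base 8, right to left:
  2+3 = 5
  4+1 = 5
  7+2 = 1 carry 1
  1+4+1 = 6
  3+3 = 6
  4+3 = 7

0o766155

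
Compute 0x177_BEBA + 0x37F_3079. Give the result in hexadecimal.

Add column by column in base 16, right to left:
  A+9 = 3 carry 1
  B+7+1 = 3 carry 1
  E+0+1 = F
  B+3 = E
  7+F = 6 carry 1
  7+7+1 = F
  1+3 = 4

0x4F6EF33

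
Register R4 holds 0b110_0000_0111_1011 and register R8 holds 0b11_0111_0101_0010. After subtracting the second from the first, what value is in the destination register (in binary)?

Subtract column by column in base 2:
  1-0 → 1
  1-1 → 0
  0-0 → 0
  1-0 → 1
  1-1 → 0
  1-0 → 1
  1-1 → 0
  0-0 → 0
  0-1 → 1 (borrow)
  0-1-1 → 0 (borrow)
  0-1-1 → 0 (borrow)
  0-0-1 → 1 (borrow)
  0-1-1 → 0 (borrow)
  1-1-1 → 1 (borrow)
  1-0-1 → 0

0b10100100101001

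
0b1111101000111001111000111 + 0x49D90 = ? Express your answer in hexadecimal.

0x1F91157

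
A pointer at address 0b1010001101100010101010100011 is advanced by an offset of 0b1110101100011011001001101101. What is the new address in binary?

0b11000111001111101110100010000

Add column by column in base 2, right to left:
  1+1 = 0 carry 1
  1+0+1 = 0 carry 1
  0+1+1 = 0 carry 1
  0+1+1 = 0 carry 1
  0+0+1 = 1
  1+1 = 0 carry 1
  0+1+1 = 0 carry 1
  1+0+1 = 0 carry 1
  0+0+1 = 1
  1+1 = 0 carry 1
  0+0+1 = 1
  1+0 = 1
  0+1 = 1
  1+1 = 0 carry 1
  0+0+1 = 1
  0+1 = 1
  0+1 = 1
  1+0 = 1
  1+0 = 1
  0+0 = 0
  1+1 = 0 carry 1
  1+1+1 = 1 carry 1
  0+0+1 = 1
  0+1 = 1
  0+0 = 0
  1+1 = 0 carry 1
  0+1+1 = 0 carry 1
  1+1+1 = 1 carry 1
  final carry 1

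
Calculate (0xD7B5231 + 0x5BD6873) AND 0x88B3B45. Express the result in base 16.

Add column by column in base 16, right to left:
  1+3 = 4
  3+7 = A
  2+8 = A
  5+6 = B
  B+D = 8 carry 1
  7+B+1 = 3 carry 1
  D+5+1 = 3 carry 1
  final carry 1
Sum = 0x1338BAA4; now AND with 0x88B3B45:
  1&0=0, 3&8=0, 3&8=0, 8&B=8, B&3=3, A&B=A, A&4=0, 4&5=4

0x83A04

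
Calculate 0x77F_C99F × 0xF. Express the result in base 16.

0x707CD051

Multiply each base-16 digit by 15, carrying:
  F×15 = 225 → write 1 carry 14
  9×15+14 = 149 → write 5 carry 9
  9×15+9 = 144 → write 0 carry 9
  C×15+9 = 189 → write D carry 11
  F×15+11 = 236 → write C carry 14
  7×15+14 = 119 → write 7 carry 7
  7×15+7 = 112 → write 0 carry 7
  remaining carry: 7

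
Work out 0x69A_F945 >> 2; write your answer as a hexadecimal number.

0x1A6BE51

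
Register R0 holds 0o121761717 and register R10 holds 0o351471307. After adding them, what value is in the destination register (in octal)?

0o473453226

Add column by column in base 8, right to left:
  7+7 = 6 carry 1
  1+0+1 = 2
  7+3 = 2 carry 1
  1+1+1 = 3
  6+7 = 5 carry 1
  7+4+1 = 4 carry 1
  1+1+1 = 3
  2+5 = 7
  1+3 = 4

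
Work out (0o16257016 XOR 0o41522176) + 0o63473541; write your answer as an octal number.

First 0o16257016 XOR 0o41522176 = 0o57775160.
Add column by column in base 8, right to left:
  0+1 = 1
  6+4 = 2 carry 1
  1+5+1 = 7
  5+3 = 0 carry 1
  7+7+1 = 7 carry 1
  7+4+1 = 4 carry 1
  7+3+1 = 3 carry 1
  5+6+1 = 4 carry 1
  final carry 1

0o143470721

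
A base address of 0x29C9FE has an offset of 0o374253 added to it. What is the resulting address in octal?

0o12741251

0x29C9FE = 0o12344776 in octal.
Add column by column in base 8, right to left:
  6+3 = 1 carry 1
  7+5+1 = 5 carry 1
  7+2+1 = 2 carry 1
  4+4+1 = 1 carry 1
  4+7+1 = 4 carry 1
  3+3+1 = 7
  2+0 = 2
  1+0 = 1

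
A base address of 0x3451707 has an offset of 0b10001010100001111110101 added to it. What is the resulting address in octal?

0o342455374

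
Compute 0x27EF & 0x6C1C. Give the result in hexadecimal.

AND each hex digit independently (no carries):
  2&6=2, 7&C=4, E&1=0, F&C=C

0x240C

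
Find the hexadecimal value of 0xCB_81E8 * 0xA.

Multiply each base-16 digit by 10, carrying:
  8×10 = 80 → write 0 carry 5
  E×10+5 = 145 → write 1 carry 9
  1×10+9 = 19 → write 3 carry 1
  8×10+1 = 81 → write 1 carry 5
  B×10+5 = 115 → write 3 carry 7
  C×10+7 = 127 → write F carry 7
  remaining carry: 7

0x7F31310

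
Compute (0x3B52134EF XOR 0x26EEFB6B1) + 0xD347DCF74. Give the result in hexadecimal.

0xF104C51D2

First 0x3B52134EF XOR 0x26EEFB6B1 = 0x1DBCE825E.
Add column by column in base 16, right to left:
  E+4 = 2 carry 1
  5+7+1 = D
  2+F = 1 carry 1
  8+C+1 = 5 carry 1
  E+D+1 = C carry 1
  C+7+1 = 4 carry 1
  B+4+1 = 0 carry 1
  D+3+1 = 1 carry 1
  1+D+1 = F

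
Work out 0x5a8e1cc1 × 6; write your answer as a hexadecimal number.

0x21f54ac86

Multiply each base-16 digit by 6, carrying:
  1×6 = 6 → write 6
  c×6 = 72 → write 8 carry 4
  c×6+4 = 76 → write c carry 4
  1×6+4 = 10 → write a
  e×6 = 84 → write 4 carry 5
  8×6+5 = 53 → write 5 carry 3
  a×6+3 = 63 → write f carry 3
  5×6+3 = 33 → write 1 carry 2
  remaining carry: 2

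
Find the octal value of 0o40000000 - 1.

0o37777777

The trailing 7 digits are 0, so subtracting 1 borrows through: they become 7 and the next digit up decrements.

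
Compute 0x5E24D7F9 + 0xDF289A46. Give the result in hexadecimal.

0x13D4D723F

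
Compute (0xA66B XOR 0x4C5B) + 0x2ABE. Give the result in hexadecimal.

0x114EE

First 0xA66B XOR 0x4C5B = 0xEA30.
Add column by column in base 16, right to left:
  0+E = E
  3+B = E
  A+A = 4 carry 1
  E+2+1 = 1 carry 1
  final carry 1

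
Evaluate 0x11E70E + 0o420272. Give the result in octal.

0x11E70E = 0o4363416 in octal.
Add column by column in base 8, right to left:
  6+2 = 0 carry 1
  1+7+1 = 1 carry 1
  4+2+1 = 7
  3+0 = 3
  6+2 = 0 carry 1
  3+4+1 = 0 carry 1
  4+0+1 = 5

0o5003710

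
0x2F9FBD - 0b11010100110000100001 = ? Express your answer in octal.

0o10451634

0x2F9FBD = 0o13717675 in octal.
0b11010100110000100001 = 0o3246041 in octal.
Subtract column by column in base 8:
  5-1 → 4
  7-4 → 3
  6-0 → 6
  7-6 → 1
  1-4 → 5 (borrow)
  7-2-1 → 4
  3-3 → 0
  1-0 → 1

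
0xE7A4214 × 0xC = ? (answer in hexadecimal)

Multiply each base-16 digit by 12, carrying:
  4×12 = 48 → write 0 carry 3
  1×12+3 = 15 → write F
  2×12 = 24 → write 8 carry 1
  4×12+1 = 49 → write 1 carry 3
  A×12+3 = 123 → write B carry 7
  7×12+7 = 91 → write B carry 5
  E×12+5 = 173 → write D carry 10
  remaining carry: A

0xADBB18F0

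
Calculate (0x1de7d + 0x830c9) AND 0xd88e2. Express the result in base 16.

0x80842

Add column by column in base 16, right to left:
  d+9 = 6 carry 1
  7+c+1 = 4 carry 1
  e+0+1 = f
  d+3 = 0 carry 1
  1+8+1 = a
Sum = 0xa0f46; now AND with 0xd88e2:
  a&d=8, 0&8=0, f&8=8, 4&e=4, 6&2=2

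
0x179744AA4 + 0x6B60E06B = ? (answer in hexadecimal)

0x1E4D52B0F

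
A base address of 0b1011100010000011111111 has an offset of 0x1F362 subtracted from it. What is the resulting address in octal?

0o13026635

0b1011100010000011111111 = 0o13420377 in octal.
0x1F362 = 0o371542 in octal.
Subtract column by column in base 8:
  7-2 → 5
  7-4 → 3
  3-5 → 6 (borrow)
  0-1-1 → 6 (borrow)
  2-7-1 → 2 (borrow)
  4-3-1 → 0
  3-0 → 3
  1-0 → 1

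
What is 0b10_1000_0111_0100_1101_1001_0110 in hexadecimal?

0x2874D96

Group the bits into nibbles: 0010 1000 0111 0100 1101 1001 0110 → 2874D96.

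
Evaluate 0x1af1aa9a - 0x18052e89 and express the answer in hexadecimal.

Subtract column by column in base 16:
  a-9 → 1
  9-8 → 1
  a-e → c (borrow)
  a-2-1 → 7
  1-5 → c (borrow)
  f-0-1 → e
  a-8 → 2
  1-1 → 0

0x2ec7c11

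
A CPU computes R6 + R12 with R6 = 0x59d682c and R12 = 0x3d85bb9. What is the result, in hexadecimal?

0x975c3e5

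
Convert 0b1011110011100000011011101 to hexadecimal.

Group the bits into nibbles: 0001 0111 1001 1100 0000 1101 1101 → 179c0dd.

0x179c0dd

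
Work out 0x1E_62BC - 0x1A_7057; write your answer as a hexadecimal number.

0x3F265

Subtract column by column in base 16:
  C-7 → 5
  B-5 → 6
  2-0 → 2
  6-7 → F (borrow)
  E-A-1 → 3
  1-1 → 0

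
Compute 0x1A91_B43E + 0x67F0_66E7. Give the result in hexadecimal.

0x82821B25

Add column by column in base 16, right to left:
  E+7 = 5 carry 1
  3+E+1 = 2 carry 1
  4+6+1 = B
  B+6 = 1 carry 1
  1+0+1 = 2
  9+F = 8 carry 1
  A+7+1 = 2 carry 1
  1+6+1 = 8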